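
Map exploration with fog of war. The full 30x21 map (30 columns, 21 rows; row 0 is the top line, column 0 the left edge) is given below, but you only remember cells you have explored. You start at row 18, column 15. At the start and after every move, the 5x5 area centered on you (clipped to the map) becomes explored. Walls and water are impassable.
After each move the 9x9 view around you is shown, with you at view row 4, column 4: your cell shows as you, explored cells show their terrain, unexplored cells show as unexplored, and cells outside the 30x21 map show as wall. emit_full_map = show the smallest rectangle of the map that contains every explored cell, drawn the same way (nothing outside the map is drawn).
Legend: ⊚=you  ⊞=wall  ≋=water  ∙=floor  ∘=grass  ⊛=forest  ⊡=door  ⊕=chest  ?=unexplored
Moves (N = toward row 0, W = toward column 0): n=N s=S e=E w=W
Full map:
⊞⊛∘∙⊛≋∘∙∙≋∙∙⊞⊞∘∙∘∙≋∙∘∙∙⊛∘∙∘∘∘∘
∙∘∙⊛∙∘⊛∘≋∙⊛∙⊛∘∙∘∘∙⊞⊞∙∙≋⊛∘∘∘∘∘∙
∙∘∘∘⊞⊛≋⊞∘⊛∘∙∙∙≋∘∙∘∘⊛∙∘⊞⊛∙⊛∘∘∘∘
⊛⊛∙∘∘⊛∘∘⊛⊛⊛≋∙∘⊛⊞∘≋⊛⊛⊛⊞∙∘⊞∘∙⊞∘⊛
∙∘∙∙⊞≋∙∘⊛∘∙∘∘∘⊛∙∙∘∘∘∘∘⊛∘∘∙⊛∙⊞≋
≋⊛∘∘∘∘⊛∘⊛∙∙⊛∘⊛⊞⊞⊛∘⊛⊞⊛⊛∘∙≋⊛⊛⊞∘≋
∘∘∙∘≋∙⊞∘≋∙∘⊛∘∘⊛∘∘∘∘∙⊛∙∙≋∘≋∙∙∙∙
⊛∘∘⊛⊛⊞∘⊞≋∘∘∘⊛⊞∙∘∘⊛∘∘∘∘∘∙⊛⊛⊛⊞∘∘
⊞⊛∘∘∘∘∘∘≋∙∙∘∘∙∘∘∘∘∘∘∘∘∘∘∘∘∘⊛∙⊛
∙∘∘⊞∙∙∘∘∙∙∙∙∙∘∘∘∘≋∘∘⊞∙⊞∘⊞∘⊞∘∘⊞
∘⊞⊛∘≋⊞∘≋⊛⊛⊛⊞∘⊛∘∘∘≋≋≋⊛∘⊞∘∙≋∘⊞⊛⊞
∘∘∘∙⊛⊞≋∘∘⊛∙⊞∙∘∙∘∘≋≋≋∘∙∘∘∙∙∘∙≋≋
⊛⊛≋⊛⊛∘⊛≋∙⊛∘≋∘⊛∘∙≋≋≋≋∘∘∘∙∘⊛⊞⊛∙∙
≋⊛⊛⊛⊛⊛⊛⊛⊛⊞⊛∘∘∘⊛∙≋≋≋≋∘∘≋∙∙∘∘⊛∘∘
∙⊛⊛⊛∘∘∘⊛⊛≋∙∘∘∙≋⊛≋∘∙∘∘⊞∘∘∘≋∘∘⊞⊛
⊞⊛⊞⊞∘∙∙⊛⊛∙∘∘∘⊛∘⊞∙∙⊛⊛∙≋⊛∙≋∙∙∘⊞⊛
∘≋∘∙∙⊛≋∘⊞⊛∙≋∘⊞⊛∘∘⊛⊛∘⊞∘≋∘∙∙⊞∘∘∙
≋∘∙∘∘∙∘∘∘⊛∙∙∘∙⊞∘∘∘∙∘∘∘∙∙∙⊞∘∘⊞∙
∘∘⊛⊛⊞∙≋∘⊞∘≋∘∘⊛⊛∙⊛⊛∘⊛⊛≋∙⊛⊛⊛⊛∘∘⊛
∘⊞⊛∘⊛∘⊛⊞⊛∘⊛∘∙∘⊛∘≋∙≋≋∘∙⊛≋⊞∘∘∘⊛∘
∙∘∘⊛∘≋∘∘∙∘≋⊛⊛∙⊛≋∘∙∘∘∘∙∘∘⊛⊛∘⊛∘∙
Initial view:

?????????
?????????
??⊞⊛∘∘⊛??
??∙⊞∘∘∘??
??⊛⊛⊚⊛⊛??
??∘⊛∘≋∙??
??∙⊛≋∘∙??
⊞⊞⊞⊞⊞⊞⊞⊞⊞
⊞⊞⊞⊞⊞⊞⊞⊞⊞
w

?????????
?????????
??∘⊞⊛∘∘⊛?
??∘∙⊞∘∘∘?
??∘⊛⊚∙⊛⊛?
??∙∘⊛∘≋∙?
??⊛∙⊛≋∘∙?
⊞⊞⊞⊞⊞⊞⊞⊞⊞
⊞⊞⊞⊞⊞⊞⊞⊞⊞

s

?????????
??∘⊞⊛∘∘⊛?
??∘∙⊞∘∘∘?
??∘⊛⊛∙⊛⊛?
??∙∘⊚∘≋∙?
??⊛∙⊛≋∘∙?
⊞⊞⊞⊞⊞⊞⊞⊞⊞
⊞⊞⊞⊞⊞⊞⊞⊞⊞
⊞⊞⊞⊞⊞⊞⊞⊞⊞

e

?????????
?∘⊞⊛∘∘⊛??
?∘∙⊞∘∘∘??
?∘⊛⊛∙⊛⊛??
?∙∘⊛⊚≋∙??
?⊛∙⊛≋∘∙??
⊞⊞⊞⊞⊞⊞⊞⊞⊞
⊞⊞⊞⊞⊞⊞⊞⊞⊞
⊞⊞⊞⊞⊞⊞⊞⊞⊞

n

?????????
?????????
?∘⊞⊛∘∘⊛??
?∘∙⊞∘∘∘??
?∘⊛⊛⊚⊛⊛??
?∙∘⊛∘≋∙??
?⊛∙⊛≋∘∙??
⊞⊞⊞⊞⊞⊞⊞⊞⊞
⊞⊞⊞⊞⊞⊞⊞⊞⊞

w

?????????
?????????
??∘⊞⊛∘∘⊛?
??∘∙⊞∘∘∘?
??∘⊛⊚∙⊛⊛?
??∙∘⊛∘≋∙?
??⊛∙⊛≋∘∙?
⊞⊞⊞⊞⊞⊞⊞⊞⊞
⊞⊞⊞⊞⊞⊞⊞⊞⊞

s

?????????
??∘⊞⊛∘∘⊛?
??∘∙⊞∘∘∘?
??∘⊛⊛∙⊛⊛?
??∙∘⊚∘≋∙?
??⊛∙⊛≋∘∙?
⊞⊞⊞⊞⊞⊞⊞⊞⊞
⊞⊞⊞⊞⊞⊞⊞⊞⊞
⊞⊞⊞⊞⊞⊞⊞⊞⊞

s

??∘⊞⊛∘∘⊛?
??∘∙⊞∘∘∘?
??∘⊛⊛∙⊛⊛?
??∙∘⊛∘≋∙?
??⊛∙⊚≋∘∙?
⊞⊞⊞⊞⊞⊞⊞⊞⊞
⊞⊞⊞⊞⊞⊞⊞⊞⊞
⊞⊞⊞⊞⊞⊞⊞⊞⊞
⊞⊞⊞⊞⊞⊞⊞⊞⊞

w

???∘⊞⊛∘∘⊛
???∘∙⊞∘∘∘
??∘∘⊛⊛∙⊛⊛
??∘∙∘⊛∘≋∙
??⊛⊛⊚⊛≋∘∙
⊞⊞⊞⊞⊞⊞⊞⊞⊞
⊞⊞⊞⊞⊞⊞⊞⊞⊞
⊞⊞⊞⊞⊞⊞⊞⊞⊞
⊞⊞⊞⊞⊞⊞⊞⊞⊞

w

????∘⊞⊛∘∘
????∘∙⊞∘∘
??≋∘∘⊛⊛∙⊛
??⊛∘∙∘⊛∘≋
??≋⊛⊚∙⊛≋∘
⊞⊞⊞⊞⊞⊞⊞⊞⊞
⊞⊞⊞⊞⊞⊞⊞⊞⊞
⊞⊞⊞⊞⊞⊞⊞⊞⊞
⊞⊞⊞⊞⊞⊞⊞⊞⊞

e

???∘⊞⊛∘∘⊛
???∘∙⊞∘∘∘
?≋∘∘⊛⊛∙⊛⊛
?⊛∘∙∘⊛∘≋∙
?≋⊛⊛⊚⊛≋∘∙
⊞⊞⊞⊞⊞⊞⊞⊞⊞
⊞⊞⊞⊞⊞⊞⊞⊞⊞
⊞⊞⊞⊞⊞⊞⊞⊞⊞
⊞⊞⊞⊞⊞⊞⊞⊞⊞

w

????∘⊞⊛∘∘
????∘∙⊞∘∘
??≋∘∘⊛⊛∙⊛
??⊛∘∙∘⊛∘≋
??≋⊛⊚∙⊛≋∘
⊞⊞⊞⊞⊞⊞⊞⊞⊞
⊞⊞⊞⊞⊞⊞⊞⊞⊞
⊞⊞⊞⊞⊞⊞⊞⊞⊞
⊞⊞⊞⊞⊞⊞⊞⊞⊞

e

???∘⊞⊛∘∘⊛
???∘∙⊞∘∘∘
?≋∘∘⊛⊛∙⊛⊛
?⊛∘∙∘⊛∘≋∙
?≋⊛⊛⊚⊛≋∘∙
⊞⊞⊞⊞⊞⊞⊞⊞⊞
⊞⊞⊞⊞⊞⊞⊞⊞⊞
⊞⊞⊞⊞⊞⊞⊞⊞⊞
⊞⊞⊞⊞⊞⊞⊞⊞⊞

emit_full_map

??∘⊞⊛∘∘⊛
??∘∙⊞∘∘∘
≋∘∘⊛⊛∙⊛⊛
⊛∘∙∘⊛∘≋∙
≋⊛⊛⊚⊛≋∘∙

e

??∘⊞⊛∘∘⊛?
??∘∙⊞∘∘∘?
≋∘∘⊛⊛∙⊛⊛?
⊛∘∙∘⊛∘≋∙?
≋⊛⊛∙⊚≋∘∙?
⊞⊞⊞⊞⊞⊞⊞⊞⊞
⊞⊞⊞⊞⊞⊞⊞⊞⊞
⊞⊞⊞⊞⊞⊞⊞⊞⊞
⊞⊞⊞⊞⊞⊞⊞⊞⊞


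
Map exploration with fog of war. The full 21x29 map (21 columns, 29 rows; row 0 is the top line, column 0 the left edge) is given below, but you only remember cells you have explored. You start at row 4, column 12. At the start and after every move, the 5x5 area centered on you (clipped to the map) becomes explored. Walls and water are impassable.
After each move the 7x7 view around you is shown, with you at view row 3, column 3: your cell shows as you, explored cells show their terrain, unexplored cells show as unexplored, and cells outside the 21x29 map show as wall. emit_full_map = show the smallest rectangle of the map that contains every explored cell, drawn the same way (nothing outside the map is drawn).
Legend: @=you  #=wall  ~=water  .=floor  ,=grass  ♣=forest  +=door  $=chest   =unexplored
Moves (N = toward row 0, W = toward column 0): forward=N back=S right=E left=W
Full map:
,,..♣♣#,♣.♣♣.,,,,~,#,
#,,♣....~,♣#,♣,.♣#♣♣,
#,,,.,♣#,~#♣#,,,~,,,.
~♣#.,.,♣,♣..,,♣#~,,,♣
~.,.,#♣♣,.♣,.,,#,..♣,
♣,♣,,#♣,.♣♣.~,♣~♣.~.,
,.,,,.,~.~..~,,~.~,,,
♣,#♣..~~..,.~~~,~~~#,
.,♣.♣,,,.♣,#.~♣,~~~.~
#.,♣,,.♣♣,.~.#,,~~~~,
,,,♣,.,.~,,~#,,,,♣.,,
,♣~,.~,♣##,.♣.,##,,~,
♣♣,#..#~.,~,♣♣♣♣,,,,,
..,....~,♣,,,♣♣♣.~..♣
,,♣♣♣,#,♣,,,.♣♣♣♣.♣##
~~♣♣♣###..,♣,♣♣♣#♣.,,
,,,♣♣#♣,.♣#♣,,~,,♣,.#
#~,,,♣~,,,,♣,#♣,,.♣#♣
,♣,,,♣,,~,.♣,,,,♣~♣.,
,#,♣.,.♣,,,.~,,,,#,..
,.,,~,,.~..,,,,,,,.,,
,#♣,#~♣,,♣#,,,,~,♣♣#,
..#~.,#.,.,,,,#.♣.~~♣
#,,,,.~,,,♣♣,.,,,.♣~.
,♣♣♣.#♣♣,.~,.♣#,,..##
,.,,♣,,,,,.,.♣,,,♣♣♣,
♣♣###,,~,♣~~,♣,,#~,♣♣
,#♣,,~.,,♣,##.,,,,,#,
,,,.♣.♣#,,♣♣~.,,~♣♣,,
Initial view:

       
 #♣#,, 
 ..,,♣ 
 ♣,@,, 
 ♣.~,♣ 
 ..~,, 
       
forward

       
 ♣#,♣, 
 #♣#,, 
 ..@,♣ 
 ♣,.,, 
 ♣.~,♣ 
 ..~,, 

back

 ♣#,♣, 
 #♣#,, 
 ..,,♣ 
 ♣,@,, 
 ♣.~,♣ 
 ..~,, 
       

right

♣#,♣,  
#♣#,,, 
..,,♣# 
♣,.@,# 
♣.~,♣~ 
..~,,~ 
       

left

 ♣#,♣, 
 #♣#,,,
 ..,,♣#
 ♣,@,,#
 ♣.~,♣~
 ..~,,~
       

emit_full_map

♣#,♣, 
#♣#,,,
..,,♣#
♣,@,,#
♣.~,♣~
..~,,~

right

♣#,♣,  
#♣#,,, 
..,,♣# 
♣,.@,# 
♣.~,♣~ 
..~,,~ 
       

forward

       
♣#,♣,. 
#♣#,,, 
..,@♣# 
♣,.,,# 
♣.~,♣~ 
..~,,~ 

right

       
#,♣,.♣ 
♣#,,,~ 
.,,@#~ 
,.,,#, 
.~,♣~♣ 
.~,,~  

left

       
♣#,♣,.♣
#♣#,,,~
..,@♣#~
♣,.,,#,
♣.~,♣~♣
..~,,~ 

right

       
#,♣,.♣ 
♣#,,,~ 
.,,@#~ 
,.,,#, 
.~,♣~♣ 
.~,,~  

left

       
♣#,♣,.♣
#♣#,,,~
..,@♣#~
♣,.,,#,
♣.~,♣~♣
..~,,~ 

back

♣#,♣,.♣
#♣#,,,~
..,,♣#~
♣,.@,#,
♣.~,♣~♣
..~,,~ 
       

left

 ♣#,♣,.
 #♣#,,,
 ..,,♣#
 ♣,@,,#
 ♣.~,♣~
 ..~,,~
       

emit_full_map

♣#,♣,.♣
#♣#,,,~
..,,♣#~
♣,@,,#,
♣.~,♣~♣
..~,,~ 

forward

       
 ♣#,♣,.
 #♣#,,,
 ..@,♣#
 ♣,.,,#
 ♣.~,♣~
 ..~,,~

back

 ♣#,♣,.
 #♣#,,,
 ..,,♣#
 ♣,@,,#
 ♣.~,♣~
 ..~,,~
       

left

  ♣#,♣,
 ~#♣#,,
 ♣..,,♣
 .♣@.,,
 ♣♣.~,♣
 ~..~,,
       

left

   ♣#,♣
 ,~#♣#,
 ,♣..,,
 ,.@,.,
 .♣♣.~,
 .~..~,
       

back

 ,~#♣#,
 ,♣..,,
 ,.♣,.,
 .♣@.~,
 .~..~,
 ..,.~ 
       

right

,~#♣#,,
,♣..,,♣
,.♣,.,,
.♣♣@~,♣
.~..~,,
..,.~~ 
       

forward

  ♣#,♣,
,~#♣#,,
,♣..,,♣
,.♣@.,,
.♣♣.~,♣
.~..~,,
..,.~~ 

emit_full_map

  ♣#,♣,.♣
,~#♣#,,,~
,♣..,,♣#~
,.♣@.,,#,
.♣♣.~,♣~♣
.~..~,,~ 
..,.~~   


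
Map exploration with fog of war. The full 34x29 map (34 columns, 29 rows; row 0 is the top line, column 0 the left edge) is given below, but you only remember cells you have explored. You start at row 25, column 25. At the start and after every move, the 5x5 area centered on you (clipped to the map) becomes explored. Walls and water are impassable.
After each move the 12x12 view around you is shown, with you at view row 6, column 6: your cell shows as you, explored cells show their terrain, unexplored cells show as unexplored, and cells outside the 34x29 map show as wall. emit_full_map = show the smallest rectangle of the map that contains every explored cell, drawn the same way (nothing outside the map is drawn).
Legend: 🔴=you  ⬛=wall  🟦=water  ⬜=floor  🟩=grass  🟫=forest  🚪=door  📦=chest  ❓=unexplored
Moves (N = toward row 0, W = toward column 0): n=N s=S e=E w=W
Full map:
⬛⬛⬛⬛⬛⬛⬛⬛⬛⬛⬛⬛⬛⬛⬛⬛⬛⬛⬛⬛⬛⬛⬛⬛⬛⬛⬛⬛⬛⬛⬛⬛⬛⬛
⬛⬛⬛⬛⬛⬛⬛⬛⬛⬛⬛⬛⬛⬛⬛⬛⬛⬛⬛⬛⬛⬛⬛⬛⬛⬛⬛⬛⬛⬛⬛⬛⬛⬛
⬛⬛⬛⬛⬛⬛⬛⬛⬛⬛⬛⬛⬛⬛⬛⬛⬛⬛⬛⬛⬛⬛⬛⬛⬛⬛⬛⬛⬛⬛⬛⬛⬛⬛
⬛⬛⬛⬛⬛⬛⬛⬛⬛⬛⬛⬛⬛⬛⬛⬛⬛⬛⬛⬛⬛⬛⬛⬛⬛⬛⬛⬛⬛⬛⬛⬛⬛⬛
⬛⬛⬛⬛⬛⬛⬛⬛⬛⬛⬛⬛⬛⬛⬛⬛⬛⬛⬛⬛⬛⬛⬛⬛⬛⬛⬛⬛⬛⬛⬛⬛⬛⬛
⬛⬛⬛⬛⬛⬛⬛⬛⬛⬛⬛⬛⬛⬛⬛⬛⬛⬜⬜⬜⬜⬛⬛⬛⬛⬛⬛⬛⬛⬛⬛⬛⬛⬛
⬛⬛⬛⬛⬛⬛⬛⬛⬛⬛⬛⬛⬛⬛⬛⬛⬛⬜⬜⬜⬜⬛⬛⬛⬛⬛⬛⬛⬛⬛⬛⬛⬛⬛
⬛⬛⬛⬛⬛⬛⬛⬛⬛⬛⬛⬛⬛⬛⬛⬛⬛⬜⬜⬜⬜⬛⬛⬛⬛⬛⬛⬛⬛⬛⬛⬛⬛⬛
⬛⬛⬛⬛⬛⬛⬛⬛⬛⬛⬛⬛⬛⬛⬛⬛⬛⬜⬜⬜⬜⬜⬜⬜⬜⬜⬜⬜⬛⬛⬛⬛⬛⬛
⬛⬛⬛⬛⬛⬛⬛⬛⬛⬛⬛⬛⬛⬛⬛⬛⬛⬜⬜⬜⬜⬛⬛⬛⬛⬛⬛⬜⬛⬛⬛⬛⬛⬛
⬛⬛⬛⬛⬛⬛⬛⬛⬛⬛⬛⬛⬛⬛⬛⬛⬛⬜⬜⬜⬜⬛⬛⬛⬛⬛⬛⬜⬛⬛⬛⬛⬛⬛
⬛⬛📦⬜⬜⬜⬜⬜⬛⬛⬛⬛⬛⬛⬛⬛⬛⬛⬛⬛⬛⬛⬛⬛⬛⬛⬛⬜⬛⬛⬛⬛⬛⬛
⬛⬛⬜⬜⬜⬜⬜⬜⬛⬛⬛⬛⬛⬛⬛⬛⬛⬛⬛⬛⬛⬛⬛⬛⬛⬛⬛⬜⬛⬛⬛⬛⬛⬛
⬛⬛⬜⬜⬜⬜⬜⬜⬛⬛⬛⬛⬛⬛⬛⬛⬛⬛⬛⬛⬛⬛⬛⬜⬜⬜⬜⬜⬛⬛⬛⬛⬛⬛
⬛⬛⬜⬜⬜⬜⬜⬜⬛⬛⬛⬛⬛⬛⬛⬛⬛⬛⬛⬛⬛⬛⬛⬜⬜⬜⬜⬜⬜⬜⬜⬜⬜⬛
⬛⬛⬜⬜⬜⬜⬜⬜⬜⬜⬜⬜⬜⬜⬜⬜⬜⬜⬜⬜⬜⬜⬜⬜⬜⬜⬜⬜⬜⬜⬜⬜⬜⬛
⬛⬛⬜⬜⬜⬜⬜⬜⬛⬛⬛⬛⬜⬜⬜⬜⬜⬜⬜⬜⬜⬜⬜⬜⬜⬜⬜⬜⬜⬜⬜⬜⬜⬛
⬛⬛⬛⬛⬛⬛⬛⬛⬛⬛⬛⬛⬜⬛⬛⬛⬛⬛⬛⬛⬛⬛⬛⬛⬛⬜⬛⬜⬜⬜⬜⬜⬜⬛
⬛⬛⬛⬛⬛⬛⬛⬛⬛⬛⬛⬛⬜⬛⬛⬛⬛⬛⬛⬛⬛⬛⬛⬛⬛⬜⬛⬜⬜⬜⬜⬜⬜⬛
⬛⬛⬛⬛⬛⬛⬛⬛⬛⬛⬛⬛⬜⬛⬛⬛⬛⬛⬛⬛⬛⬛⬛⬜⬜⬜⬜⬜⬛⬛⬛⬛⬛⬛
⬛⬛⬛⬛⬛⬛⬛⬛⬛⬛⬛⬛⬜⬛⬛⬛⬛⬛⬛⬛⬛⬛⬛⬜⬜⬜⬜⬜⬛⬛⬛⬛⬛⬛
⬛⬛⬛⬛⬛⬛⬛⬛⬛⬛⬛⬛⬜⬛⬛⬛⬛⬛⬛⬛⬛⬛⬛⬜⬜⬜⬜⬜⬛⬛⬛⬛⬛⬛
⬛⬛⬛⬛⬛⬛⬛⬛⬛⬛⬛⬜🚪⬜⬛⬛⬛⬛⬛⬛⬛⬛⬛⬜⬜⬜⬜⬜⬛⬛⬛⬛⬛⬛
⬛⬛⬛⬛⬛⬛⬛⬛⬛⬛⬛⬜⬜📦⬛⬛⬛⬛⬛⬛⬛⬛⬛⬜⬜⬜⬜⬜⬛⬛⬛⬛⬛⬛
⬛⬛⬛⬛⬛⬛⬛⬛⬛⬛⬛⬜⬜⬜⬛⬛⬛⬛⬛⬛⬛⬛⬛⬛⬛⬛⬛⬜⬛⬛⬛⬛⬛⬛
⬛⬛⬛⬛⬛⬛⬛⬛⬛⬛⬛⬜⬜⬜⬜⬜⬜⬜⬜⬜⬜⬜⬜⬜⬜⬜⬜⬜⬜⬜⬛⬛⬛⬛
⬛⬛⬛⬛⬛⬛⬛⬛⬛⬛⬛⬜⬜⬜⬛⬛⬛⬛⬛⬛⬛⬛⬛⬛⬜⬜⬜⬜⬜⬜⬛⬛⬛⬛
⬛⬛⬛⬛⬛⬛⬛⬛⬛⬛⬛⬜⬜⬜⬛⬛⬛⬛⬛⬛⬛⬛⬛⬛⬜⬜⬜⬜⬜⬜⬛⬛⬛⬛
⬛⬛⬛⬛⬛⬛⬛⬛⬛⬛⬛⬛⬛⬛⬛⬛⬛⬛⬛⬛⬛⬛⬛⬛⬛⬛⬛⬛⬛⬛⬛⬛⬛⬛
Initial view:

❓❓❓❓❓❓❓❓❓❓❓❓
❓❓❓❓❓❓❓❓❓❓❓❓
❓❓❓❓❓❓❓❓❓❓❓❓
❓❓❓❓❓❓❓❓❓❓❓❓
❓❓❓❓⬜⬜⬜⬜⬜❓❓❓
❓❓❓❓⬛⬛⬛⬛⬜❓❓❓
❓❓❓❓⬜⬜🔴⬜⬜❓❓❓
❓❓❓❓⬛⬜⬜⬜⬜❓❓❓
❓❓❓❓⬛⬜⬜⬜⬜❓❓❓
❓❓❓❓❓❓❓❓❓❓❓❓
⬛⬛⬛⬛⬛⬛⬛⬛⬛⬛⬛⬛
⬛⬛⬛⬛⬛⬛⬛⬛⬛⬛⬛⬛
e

❓❓❓❓❓❓❓❓❓❓❓❓
❓❓❓❓❓❓❓❓❓❓❓❓
❓❓❓❓❓❓❓❓❓❓❓❓
❓❓❓❓❓❓❓❓❓❓❓❓
❓❓❓⬜⬜⬜⬜⬜⬛❓❓❓
❓❓❓⬛⬛⬛⬛⬜⬛❓❓❓
❓❓❓⬜⬜⬜🔴⬜⬜❓❓❓
❓❓❓⬛⬜⬜⬜⬜⬜❓❓❓
❓❓❓⬛⬜⬜⬜⬜⬜❓❓❓
❓❓❓❓❓❓❓❓❓❓❓❓
⬛⬛⬛⬛⬛⬛⬛⬛⬛⬛⬛⬛
⬛⬛⬛⬛⬛⬛⬛⬛⬛⬛⬛⬛

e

❓❓❓❓❓❓❓❓❓❓❓❓
❓❓❓❓❓❓❓❓❓❓❓❓
❓❓❓❓❓❓❓❓❓❓❓❓
❓❓❓❓❓❓❓❓❓❓❓❓
❓❓⬜⬜⬜⬜⬜⬛⬛❓❓❓
❓❓⬛⬛⬛⬛⬜⬛⬛❓❓❓
❓❓⬜⬜⬜⬜🔴⬜⬜❓❓❓
❓❓⬛⬜⬜⬜⬜⬜⬜❓❓❓
❓❓⬛⬜⬜⬜⬜⬜⬜❓❓❓
❓❓❓❓❓❓❓❓❓❓❓❓
⬛⬛⬛⬛⬛⬛⬛⬛⬛⬛⬛⬛
⬛⬛⬛⬛⬛⬛⬛⬛⬛⬛⬛⬛

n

❓❓❓❓❓❓❓❓❓❓❓❓
❓❓❓❓❓❓❓❓❓❓❓❓
❓❓❓❓❓❓❓❓❓❓❓❓
❓❓❓❓❓❓❓❓❓❓❓❓
❓❓❓❓⬜⬜⬜⬛⬛❓❓❓
❓❓⬜⬜⬜⬜⬜⬛⬛❓❓❓
❓❓⬛⬛⬛⬛🔴⬛⬛❓❓❓
❓❓⬜⬜⬜⬜⬜⬜⬜❓❓❓
❓❓⬛⬜⬜⬜⬜⬜⬜❓❓❓
❓❓⬛⬜⬜⬜⬜⬜⬜❓❓❓
❓❓❓❓❓❓❓❓❓❓❓❓
⬛⬛⬛⬛⬛⬛⬛⬛⬛⬛⬛⬛

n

❓❓❓❓❓❓❓❓❓❓❓❓
❓❓❓❓❓❓❓❓❓❓❓❓
❓❓❓❓❓❓❓❓❓❓❓❓
❓❓❓❓❓❓❓❓❓❓❓❓
❓❓❓❓⬜⬜⬜⬛⬛❓❓❓
❓❓❓❓⬜⬜⬜⬛⬛❓❓❓
❓❓⬜⬜⬜⬜🔴⬛⬛❓❓❓
❓❓⬛⬛⬛⬛⬜⬛⬛❓❓❓
❓❓⬜⬜⬜⬜⬜⬜⬜❓❓❓
❓❓⬛⬜⬜⬜⬜⬜⬜❓❓❓
❓❓⬛⬜⬜⬜⬜⬜⬜❓❓❓
❓❓❓❓❓❓❓❓❓❓❓❓

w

❓❓❓❓❓❓❓❓❓❓❓❓
❓❓❓❓❓❓❓❓❓❓❓❓
❓❓❓❓❓❓❓❓❓❓❓❓
❓❓❓❓❓❓❓❓❓❓❓❓
❓❓❓❓⬜⬜⬜⬜⬛⬛❓❓
❓❓❓❓⬜⬜⬜⬜⬛⬛❓❓
❓❓❓⬜⬜⬜🔴⬜⬛⬛❓❓
❓❓❓⬛⬛⬛⬛⬜⬛⬛❓❓
❓❓❓⬜⬜⬜⬜⬜⬜⬜❓❓
❓❓❓⬛⬜⬜⬜⬜⬜⬜❓❓
❓❓❓⬛⬜⬜⬜⬜⬜⬜❓❓
❓❓❓❓❓❓❓❓❓❓❓❓

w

❓❓❓❓❓❓❓❓❓❓❓❓
❓❓❓❓❓❓❓❓❓❓❓❓
❓❓❓❓❓❓❓❓❓❓❓❓
❓❓❓❓❓❓❓❓❓❓❓❓
❓❓❓❓⬜⬜⬜⬜⬜⬛⬛❓
❓❓❓❓⬜⬜⬜⬜⬜⬛⬛❓
❓❓❓❓⬜⬜🔴⬜⬜⬛⬛❓
❓❓❓❓⬛⬛⬛⬛⬜⬛⬛❓
❓❓❓❓⬜⬜⬜⬜⬜⬜⬜❓
❓❓❓❓⬛⬜⬜⬜⬜⬜⬜❓
❓❓❓❓⬛⬜⬜⬜⬜⬜⬜❓
❓❓❓❓❓❓❓❓❓❓❓❓

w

❓❓❓❓❓❓❓❓❓❓❓❓
❓❓❓❓❓❓❓❓❓❓❓❓
❓❓❓❓❓❓❓❓❓❓❓❓
❓❓❓❓❓❓❓❓❓❓❓❓
❓❓❓❓⬛⬜⬜⬜⬜⬜⬛⬛
❓❓❓❓⬛⬜⬜⬜⬜⬜⬛⬛
❓❓❓❓⬛⬜🔴⬜⬜⬜⬛⬛
❓❓❓❓⬛⬛⬛⬛⬛⬜⬛⬛
❓❓❓❓⬜⬜⬜⬜⬜⬜⬜⬜
❓❓❓❓❓⬛⬜⬜⬜⬜⬜⬜
❓❓❓❓❓⬛⬜⬜⬜⬜⬜⬜
❓❓❓❓❓❓❓❓❓❓❓❓

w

❓❓❓❓❓❓❓❓❓❓❓❓
❓❓❓❓❓❓❓❓❓❓❓❓
❓❓❓❓❓❓❓❓❓❓❓❓
❓❓❓❓❓❓❓❓❓❓❓❓
❓❓❓❓⬛⬛⬜⬜⬜⬜⬜⬛
❓❓❓❓⬛⬛⬜⬜⬜⬜⬜⬛
❓❓❓❓⬛⬛🔴⬜⬜⬜⬜⬛
❓❓❓❓⬛⬛⬛⬛⬛⬛⬜⬛
❓❓❓❓⬜⬜⬜⬜⬜⬜⬜⬜
❓❓❓❓❓❓⬛⬜⬜⬜⬜⬜
❓❓❓❓❓❓⬛⬜⬜⬜⬜⬜
❓❓❓❓❓❓❓❓❓❓❓❓

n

❓❓❓❓❓❓❓❓❓❓❓❓
❓❓❓❓❓❓❓❓❓❓❓❓
❓❓❓❓❓❓❓❓❓❓❓❓
❓❓❓❓❓❓❓❓❓❓❓❓
❓❓❓❓⬛⬛⬜⬜⬜❓❓❓
❓❓❓❓⬛⬛⬜⬜⬜⬜⬜⬛
❓❓❓❓⬛⬛🔴⬜⬜⬜⬜⬛
❓❓❓❓⬛⬛⬜⬜⬜⬜⬜⬛
❓❓❓❓⬛⬛⬛⬛⬛⬛⬜⬛
❓❓❓❓⬜⬜⬜⬜⬜⬜⬜⬜
❓❓❓❓❓❓⬛⬜⬜⬜⬜⬜
❓❓❓❓❓❓⬛⬜⬜⬜⬜⬜

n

❓❓❓❓❓❓❓❓❓❓❓❓
❓❓❓❓❓❓❓❓❓❓❓❓
❓❓❓❓❓❓❓❓❓❓❓❓
❓❓❓❓❓❓❓❓❓❓❓❓
❓❓❓❓⬛⬛⬜⬜⬜❓❓❓
❓❓❓❓⬛⬛⬜⬜⬜❓❓❓
❓❓❓❓⬛⬛🔴⬜⬜⬜⬜⬛
❓❓❓❓⬛⬛⬜⬜⬜⬜⬜⬛
❓❓❓❓⬛⬛⬜⬜⬜⬜⬜⬛
❓❓❓❓⬛⬛⬛⬛⬛⬛⬜⬛
❓❓❓❓⬜⬜⬜⬜⬜⬜⬜⬜
❓❓❓❓❓❓⬛⬜⬜⬜⬜⬜

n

❓❓❓❓❓❓❓❓❓❓❓❓
❓❓❓❓❓❓❓❓❓❓❓❓
❓❓❓❓❓❓❓❓❓❓❓❓
❓❓❓❓❓❓❓❓❓❓❓❓
❓❓❓❓⬛⬛⬛⬛⬜❓❓❓
❓❓❓❓⬛⬛⬜⬜⬜❓❓❓
❓❓❓❓⬛⬛🔴⬜⬜❓❓❓
❓❓❓❓⬛⬛⬜⬜⬜⬜⬜⬛
❓❓❓❓⬛⬛⬜⬜⬜⬜⬜⬛
❓❓❓❓⬛⬛⬜⬜⬜⬜⬜⬛
❓❓❓❓⬛⬛⬛⬛⬛⬛⬜⬛
❓❓❓❓⬜⬜⬜⬜⬜⬜⬜⬜

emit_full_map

⬛⬛⬛⬛⬜❓❓❓❓
⬛⬛⬜⬜⬜❓❓❓❓
⬛⬛🔴⬜⬜❓❓❓❓
⬛⬛⬜⬜⬜⬜⬜⬛⬛
⬛⬛⬜⬜⬜⬜⬜⬛⬛
⬛⬛⬜⬜⬜⬜⬜⬛⬛
⬛⬛⬛⬛⬛⬛⬜⬛⬛
⬜⬜⬜⬜⬜⬜⬜⬜⬜
❓❓⬛⬜⬜⬜⬜⬜⬜
❓❓⬛⬜⬜⬜⬜⬜⬜

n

❓❓❓❓❓❓❓❓❓❓❓❓
❓❓❓❓❓❓❓❓❓❓❓❓
❓❓❓❓❓❓❓❓❓❓❓❓
❓❓❓❓❓❓❓❓❓❓❓❓
❓❓❓❓⬛⬛⬛⬛⬜❓❓❓
❓❓❓❓⬛⬛⬛⬛⬜❓❓❓
❓❓❓❓⬛⬛🔴⬜⬜❓❓❓
❓❓❓❓⬛⬛⬜⬜⬜❓❓❓
❓❓❓❓⬛⬛⬜⬜⬜⬜⬜⬛
❓❓❓❓⬛⬛⬜⬜⬜⬜⬜⬛
❓❓❓❓⬛⬛⬜⬜⬜⬜⬜⬛
❓❓❓❓⬛⬛⬛⬛⬛⬛⬜⬛

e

❓❓❓❓❓❓❓❓❓❓❓❓
❓❓❓❓❓❓❓❓❓❓❓❓
❓❓❓❓❓❓❓❓❓❓❓❓
❓❓❓❓❓❓❓❓❓❓❓❓
❓❓❓⬛⬛⬛⬛⬜⬛❓❓❓
❓❓❓⬛⬛⬛⬛⬜⬛❓❓❓
❓❓❓⬛⬛⬜🔴⬜⬜❓❓❓
❓❓❓⬛⬛⬜⬜⬜⬜❓❓❓
❓❓❓⬛⬛⬜⬜⬜⬜⬜⬛⬛
❓❓❓⬛⬛⬜⬜⬜⬜⬜⬛⬛
❓❓❓⬛⬛⬜⬜⬜⬜⬜⬛⬛
❓❓❓⬛⬛⬛⬛⬛⬛⬜⬛⬛

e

❓❓❓❓❓❓❓❓❓❓❓❓
❓❓❓❓❓❓❓❓❓❓❓❓
❓❓❓❓❓❓❓❓❓❓❓❓
❓❓❓❓❓❓❓❓❓❓❓❓
❓❓⬛⬛⬛⬛⬜⬛⬜❓❓❓
❓❓⬛⬛⬛⬛⬜⬛⬜❓❓❓
❓❓⬛⬛⬜⬜🔴⬜⬜❓❓❓
❓❓⬛⬛⬜⬜⬜⬜⬜❓❓❓
❓❓⬛⬛⬜⬜⬜⬜⬜⬛⬛❓
❓❓⬛⬛⬜⬜⬜⬜⬜⬛⬛❓
❓❓⬛⬛⬜⬜⬜⬜⬜⬛⬛❓
❓❓⬛⬛⬛⬛⬛⬛⬜⬛⬛❓

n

❓❓❓❓❓❓❓❓❓❓❓❓
❓❓❓❓❓❓❓❓❓❓❓❓
❓❓❓❓❓❓❓❓❓❓❓❓
❓❓❓❓❓❓❓❓❓❓❓❓
❓❓❓❓⬜⬜⬜⬜⬜❓❓❓
❓❓⬛⬛⬛⬛⬜⬛⬜❓❓❓
❓❓⬛⬛⬛⬛🔴⬛⬜❓❓❓
❓❓⬛⬛⬜⬜⬜⬜⬜❓❓❓
❓❓⬛⬛⬜⬜⬜⬜⬜❓❓❓
❓❓⬛⬛⬜⬜⬜⬜⬜⬛⬛❓
❓❓⬛⬛⬜⬜⬜⬜⬜⬛⬛❓
❓❓⬛⬛⬜⬜⬜⬜⬜⬛⬛❓

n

❓❓❓❓❓❓❓❓❓❓❓❓
❓❓❓❓❓❓❓❓❓❓❓❓
❓❓❓❓❓❓❓❓❓❓❓❓
❓❓❓❓❓❓❓❓❓❓❓❓
❓❓❓❓⬜⬜⬜⬜⬜❓❓❓
❓❓❓❓⬜⬜⬜⬜⬜❓❓❓
❓❓⬛⬛⬛⬛🔴⬛⬜❓❓❓
❓❓⬛⬛⬛⬛⬜⬛⬜❓❓❓
❓❓⬛⬛⬜⬜⬜⬜⬜❓❓❓
❓❓⬛⬛⬜⬜⬜⬜⬜❓❓❓
❓❓⬛⬛⬜⬜⬜⬜⬜⬛⬛❓
❓❓⬛⬛⬜⬜⬜⬜⬜⬛⬛❓

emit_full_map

❓❓⬜⬜⬜⬜⬜❓❓
❓❓⬜⬜⬜⬜⬜❓❓
⬛⬛⬛⬛🔴⬛⬜❓❓
⬛⬛⬛⬛⬜⬛⬜❓❓
⬛⬛⬜⬜⬜⬜⬜❓❓
⬛⬛⬜⬜⬜⬜⬜❓❓
⬛⬛⬜⬜⬜⬜⬜⬛⬛
⬛⬛⬜⬜⬜⬜⬜⬛⬛
⬛⬛⬜⬜⬜⬜⬜⬛⬛
⬛⬛⬛⬛⬛⬛⬜⬛⬛
⬜⬜⬜⬜⬜⬜⬜⬜⬜
❓❓⬛⬜⬜⬜⬜⬜⬜
❓❓⬛⬜⬜⬜⬜⬜⬜

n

❓❓❓❓❓❓❓❓❓❓❓❓
❓❓❓❓❓❓❓❓❓❓❓❓
❓❓❓❓❓❓❓❓❓❓❓❓
❓❓❓❓❓❓❓❓❓❓❓❓
❓❓❓❓⬜⬜⬜⬜⬜❓❓❓
❓❓❓❓⬜⬜⬜⬜⬜❓❓❓
❓❓❓❓⬜⬜🔴⬜⬜❓❓❓
❓❓⬛⬛⬛⬛⬜⬛⬜❓❓❓
❓❓⬛⬛⬛⬛⬜⬛⬜❓❓❓
❓❓⬛⬛⬜⬜⬜⬜⬜❓❓❓
❓❓⬛⬛⬜⬜⬜⬜⬜❓❓❓
❓❓⬛⬛⬜⬜⬜⬜⬜⬛⬛❓

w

❓❓❓❓❓❓❓❓❓❓❓❓
❓❓❓❓❓❓❓❓❓❓❓❓
❓❓❓❓❓❓❓❓❓❓❓❓
❓❓❓❓❓❓❓❓❓❓❓❓
❓❓❓❓⬛⬜⬜⬜⬜⬜❓❓
❓❓❓❓⬜⬜⬜⬜⬜⬜❓❓
❓❓❓❓⬜⬜🔴⬜⬜⬜❓❓
❓❓❓⬛⬛⬛⬛⬜⬛⬜❓❓
❓❓❓⬛⬛⬛⬛⬜⬛⬜❓❓
❓❓❓⬛⬛⬜⬜⬜⬜⬜❓❓
❓❓❓⬛⬛⬜⬜⬜⬜⬜❓❓
❓❓❓⬛⬛⬜⬜⬜⬜⬜⬛⬛

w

❓❓❓❓❓❓❓❓❓❓❓❓
❓❓❓❓❓❓❓❓❓❓❓❓
❓❓❓❓❓❓❓❓❓❓❓❓
❓❓❓❓❓❓❓❓❓❓❓❓
❓❓❓❓⬛⬛⬜⬜⬜⬜⬜❓
❓❓❓❓⬜⬜⬜⬜⬜⬜⬜❓
❓❓❓❓⬜⬜🔴⬜⬜⬜⬜❓
❓❓❓❓⬛⬛⬛⬛⬜⬛⬜❓
❓❓❓❓⬛⬛⬛⬛⬜⬛⬜❓
❓❓❓❓⬛⬛⬜⬜⬜⬜⬜❓
❓❓❓❓⬛⬛⬜⬜⬜⬜⬜❓
❓❓❓❓⬛⬛⬜⬜⬜⬜⬜⬛

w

❓❓❓❓❓❓❓❓❓❓❓❓
❓❓❓❓❓❓❓❓❓❓❓❓
❓❓❓❓❓❓❓❓❓❓❓❓
❓❓❓❓❓❓❓❓❓❓❓❓
❓❓❓❓⬛⬛⬛⬜⬜⬜⬜⬜
❓❓❓❓⬜⬜⬜⬜⬜⬜⬜⬜
❓❓❓❓⬜⬜🔴⬜⬜⬜⬜⬜
❓❓❓❓⬛⬛⬛⬛⬛⬜⬛⬜
❓❓❓❓⬛⬛⬛⬛⬛⬜⬛⬜
❓❓❓❓❓⬛⬛⬜⬜⬜⬜⬜
❓❓❓❓❓⬛⬛⬜⬜⬜⬜⬜
❓❓❓❓❓⬛⬛⬜⬜⬜⬜⬜

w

❓❓❓❓❓❓❓❓❓❓❓❓
❓❓❓❓❓❓❓❓❓❓❓❓
❓❓❓❓❓❓❓❓❓❓❓❓
❓❓❓❓❓❓❓❓❓❓❓❓
❓❓❓❓⬛⬛⬛⬛⬜⬜⬜⬜
❓❓❓❓⬜⬜⬜⬜⬜⬜⬜⬜
❓❓❓❓⬜⬜🔴⬜⬜⬜⬜⬜
❓❓❓❓⬛⬛⬛⬛⬛⬛⬜⬛
❓❓❓❓⬛⬛⬛⬛⬛⬛⬜⬛
❓❓❓❓❓❓⬛⬛⬜⬜⬜⬜
❓❓❓❓❓❓⬛⬛⬜⬜⬜⬜
❓❓❓❓❓❓⬛⬛⬜⬜⬜⬜

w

❓❓❓❓❓❓❓❓❓❓❓❓
❓❓❓❓❓❓❓❓❓❓❓❓
❓❓❓❓❓❓❓❓❓❓❓❓
❓❓❓❓❓❓❓❓❓❓❓❓
❓❓❓❓⬛⬛⬛⬛⬛⬜⬜⬜
❓❓❓❓⬜⬜⬜⬜⬜⬜⬜⬜
❓❓❓❓⬜⬜🔴⬜⬜⬜⬜⬜
❓❓❓❓⬛⬛⬛⬛⬛⬛⬛⬜
❓❓❓❓⬛⬛⬛⬛⬛⬛⬛⬜
❓❓❓❓❓❓❓⬛⬛⬜⬜⬜
❓❓❓❓❓❓❓⬛⬛⬜⬜⬜
❓❓❓❓❓❓❓⬛⬛⬜⬜⬜

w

❓❓❓❓❓❓❓❓❓❓❓❓
❓❓❓❓❓❓❓❓❓❓❓❓
❓❓❓❓❓❓❓❓❓❓❓❓
❓❓❓❓❓❓❓❓❓❓❓❓
❓❓❓❓⬛⬛⬛⬛⬛⬛⬜⬜
❓❓❓❓⬜⬜⬜⬜⬜⬜⬜⬜
❓❓❓❓⬜⬜🔴⬜⬜⬜⬜⬜
❓❓❓❓⬛⬛⬛⬛⬛⬛⬛⬛
❓❓❓❓⬛⬛⬛⬛⬛⬛⬛⬛
❓❓❓❓❓❓❓❓⬛⬛⬜⬜
❓❓❓❓❓❓❓❓⬛⬛⬜⬜
❓❓❓❓❓❓❓❓⬛⬛⬜⬜

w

❓❓❓❓❓❓❓❓❓❓❓❓
❓❓❓❓❓❓❓❓❓❓❓❓
❓❓❓❓❓❓❓❓❓❓❓❓
❓❓❓❓❓❓❓❓❓❓❓❓
❓❓❓❓⬛⬛⬛⬛⬛⬛⬛⬜
❓❓❓❓⬜⬜⬜⬜⬜⬜⬜⬜
❓❓❓❓⬜⬜🔴⬜⬜⬜⬜⬜
❓❓❓❓⬛⬛⬛⬛⬛⬛⬛⬛
❓❓❓❓⬛⬛⬛⬛⬛⬛⬛⬛
❓❓❓❓❓❓❓❓❓⬛⬛⬜
❓❓❓❓❓❓❓❓❓⬛⬛⬜
❓❓❓❓❓❓❓❓❓⬛⬛⬜

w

❓❓❓❓❓❓❓❓❓❓❓❓
❓❓❓❓❓❓❓❓❓❓❓❓
❓❓❓❓❓❓❓❓❓❓❓❓
❓❓❓❓❓❓❓❓❓❓❓❓
❓❓❓❓⬛⬛⬛⬛⬛⬛⬛⬛
❓❓❓❓⬜⬜⬜⬜⬜⬜⬜⬜
❓❓❓❓⬜⬜🔴⬜⬜⬜⬜⬜
❓❓❓❓⬛⬛⬛⬛⬛⬛⬛⬛
❓❓❓❓⬛⬛⬛⬛⬛⬛⬛⬛
❓❓❓❓❓❓❓❓❓❓⬛⬛
❓❓❓❓❓❓❓❓❓❓⬛⬛
❓❓❓❓❓❓❓❓❓❓⬛⬛

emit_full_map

⬛⬛⬛⬛⬛⬛⬛⬛⬜⬜⬜⬜⬜❓❓
⬜⬜⬜⬜⬜⬜⬜⬜⬜⬜⬜⬜⬜❓❓
⬜⬜🔴⬜⬜⬜⬜⬜⬜⬜⬜⬜⬜❓❓
⬛⬛⬛⬛⬛⬛⬛⬛⬛⬛⬜⬛⬜❓❓
⬛⬛⬛⬛⬛⬛⬛⬛⬛⬛⬜⬛⬜❓❓
❓❓❓❓❓❓⬛⬛⬜⬜⬜⬜⬜❓❓
❓❓❓❓❓❓⬛⬛⬜⬜⬜⬜⬜❓❓
❓❓❓❓❓❓⬛⬛⬜⬜⬜⬜⬜⬛⬛
❓❓❓❓❓❓⬛⬛⬜⬜⬜⬜⬜⬛⬛
❓❓❓❓❓❓⬛⬛⬜⬜⬜⬜⬜⬛⬛
❓❓❓❓❓❓⬛⬛⬛⬛⬛⬛⬜⬛⬛
❓❓❓❓❓❓⬜⬜⬜⬜⬜⬜⬜⬜⬜
❓❓❓❓❓❓❓❓⬛⬜⬜⬜⬜⬜⬜
❓❓❓❓❓❓❓❓⬛⬜⬜⬜⬜⬜⬜


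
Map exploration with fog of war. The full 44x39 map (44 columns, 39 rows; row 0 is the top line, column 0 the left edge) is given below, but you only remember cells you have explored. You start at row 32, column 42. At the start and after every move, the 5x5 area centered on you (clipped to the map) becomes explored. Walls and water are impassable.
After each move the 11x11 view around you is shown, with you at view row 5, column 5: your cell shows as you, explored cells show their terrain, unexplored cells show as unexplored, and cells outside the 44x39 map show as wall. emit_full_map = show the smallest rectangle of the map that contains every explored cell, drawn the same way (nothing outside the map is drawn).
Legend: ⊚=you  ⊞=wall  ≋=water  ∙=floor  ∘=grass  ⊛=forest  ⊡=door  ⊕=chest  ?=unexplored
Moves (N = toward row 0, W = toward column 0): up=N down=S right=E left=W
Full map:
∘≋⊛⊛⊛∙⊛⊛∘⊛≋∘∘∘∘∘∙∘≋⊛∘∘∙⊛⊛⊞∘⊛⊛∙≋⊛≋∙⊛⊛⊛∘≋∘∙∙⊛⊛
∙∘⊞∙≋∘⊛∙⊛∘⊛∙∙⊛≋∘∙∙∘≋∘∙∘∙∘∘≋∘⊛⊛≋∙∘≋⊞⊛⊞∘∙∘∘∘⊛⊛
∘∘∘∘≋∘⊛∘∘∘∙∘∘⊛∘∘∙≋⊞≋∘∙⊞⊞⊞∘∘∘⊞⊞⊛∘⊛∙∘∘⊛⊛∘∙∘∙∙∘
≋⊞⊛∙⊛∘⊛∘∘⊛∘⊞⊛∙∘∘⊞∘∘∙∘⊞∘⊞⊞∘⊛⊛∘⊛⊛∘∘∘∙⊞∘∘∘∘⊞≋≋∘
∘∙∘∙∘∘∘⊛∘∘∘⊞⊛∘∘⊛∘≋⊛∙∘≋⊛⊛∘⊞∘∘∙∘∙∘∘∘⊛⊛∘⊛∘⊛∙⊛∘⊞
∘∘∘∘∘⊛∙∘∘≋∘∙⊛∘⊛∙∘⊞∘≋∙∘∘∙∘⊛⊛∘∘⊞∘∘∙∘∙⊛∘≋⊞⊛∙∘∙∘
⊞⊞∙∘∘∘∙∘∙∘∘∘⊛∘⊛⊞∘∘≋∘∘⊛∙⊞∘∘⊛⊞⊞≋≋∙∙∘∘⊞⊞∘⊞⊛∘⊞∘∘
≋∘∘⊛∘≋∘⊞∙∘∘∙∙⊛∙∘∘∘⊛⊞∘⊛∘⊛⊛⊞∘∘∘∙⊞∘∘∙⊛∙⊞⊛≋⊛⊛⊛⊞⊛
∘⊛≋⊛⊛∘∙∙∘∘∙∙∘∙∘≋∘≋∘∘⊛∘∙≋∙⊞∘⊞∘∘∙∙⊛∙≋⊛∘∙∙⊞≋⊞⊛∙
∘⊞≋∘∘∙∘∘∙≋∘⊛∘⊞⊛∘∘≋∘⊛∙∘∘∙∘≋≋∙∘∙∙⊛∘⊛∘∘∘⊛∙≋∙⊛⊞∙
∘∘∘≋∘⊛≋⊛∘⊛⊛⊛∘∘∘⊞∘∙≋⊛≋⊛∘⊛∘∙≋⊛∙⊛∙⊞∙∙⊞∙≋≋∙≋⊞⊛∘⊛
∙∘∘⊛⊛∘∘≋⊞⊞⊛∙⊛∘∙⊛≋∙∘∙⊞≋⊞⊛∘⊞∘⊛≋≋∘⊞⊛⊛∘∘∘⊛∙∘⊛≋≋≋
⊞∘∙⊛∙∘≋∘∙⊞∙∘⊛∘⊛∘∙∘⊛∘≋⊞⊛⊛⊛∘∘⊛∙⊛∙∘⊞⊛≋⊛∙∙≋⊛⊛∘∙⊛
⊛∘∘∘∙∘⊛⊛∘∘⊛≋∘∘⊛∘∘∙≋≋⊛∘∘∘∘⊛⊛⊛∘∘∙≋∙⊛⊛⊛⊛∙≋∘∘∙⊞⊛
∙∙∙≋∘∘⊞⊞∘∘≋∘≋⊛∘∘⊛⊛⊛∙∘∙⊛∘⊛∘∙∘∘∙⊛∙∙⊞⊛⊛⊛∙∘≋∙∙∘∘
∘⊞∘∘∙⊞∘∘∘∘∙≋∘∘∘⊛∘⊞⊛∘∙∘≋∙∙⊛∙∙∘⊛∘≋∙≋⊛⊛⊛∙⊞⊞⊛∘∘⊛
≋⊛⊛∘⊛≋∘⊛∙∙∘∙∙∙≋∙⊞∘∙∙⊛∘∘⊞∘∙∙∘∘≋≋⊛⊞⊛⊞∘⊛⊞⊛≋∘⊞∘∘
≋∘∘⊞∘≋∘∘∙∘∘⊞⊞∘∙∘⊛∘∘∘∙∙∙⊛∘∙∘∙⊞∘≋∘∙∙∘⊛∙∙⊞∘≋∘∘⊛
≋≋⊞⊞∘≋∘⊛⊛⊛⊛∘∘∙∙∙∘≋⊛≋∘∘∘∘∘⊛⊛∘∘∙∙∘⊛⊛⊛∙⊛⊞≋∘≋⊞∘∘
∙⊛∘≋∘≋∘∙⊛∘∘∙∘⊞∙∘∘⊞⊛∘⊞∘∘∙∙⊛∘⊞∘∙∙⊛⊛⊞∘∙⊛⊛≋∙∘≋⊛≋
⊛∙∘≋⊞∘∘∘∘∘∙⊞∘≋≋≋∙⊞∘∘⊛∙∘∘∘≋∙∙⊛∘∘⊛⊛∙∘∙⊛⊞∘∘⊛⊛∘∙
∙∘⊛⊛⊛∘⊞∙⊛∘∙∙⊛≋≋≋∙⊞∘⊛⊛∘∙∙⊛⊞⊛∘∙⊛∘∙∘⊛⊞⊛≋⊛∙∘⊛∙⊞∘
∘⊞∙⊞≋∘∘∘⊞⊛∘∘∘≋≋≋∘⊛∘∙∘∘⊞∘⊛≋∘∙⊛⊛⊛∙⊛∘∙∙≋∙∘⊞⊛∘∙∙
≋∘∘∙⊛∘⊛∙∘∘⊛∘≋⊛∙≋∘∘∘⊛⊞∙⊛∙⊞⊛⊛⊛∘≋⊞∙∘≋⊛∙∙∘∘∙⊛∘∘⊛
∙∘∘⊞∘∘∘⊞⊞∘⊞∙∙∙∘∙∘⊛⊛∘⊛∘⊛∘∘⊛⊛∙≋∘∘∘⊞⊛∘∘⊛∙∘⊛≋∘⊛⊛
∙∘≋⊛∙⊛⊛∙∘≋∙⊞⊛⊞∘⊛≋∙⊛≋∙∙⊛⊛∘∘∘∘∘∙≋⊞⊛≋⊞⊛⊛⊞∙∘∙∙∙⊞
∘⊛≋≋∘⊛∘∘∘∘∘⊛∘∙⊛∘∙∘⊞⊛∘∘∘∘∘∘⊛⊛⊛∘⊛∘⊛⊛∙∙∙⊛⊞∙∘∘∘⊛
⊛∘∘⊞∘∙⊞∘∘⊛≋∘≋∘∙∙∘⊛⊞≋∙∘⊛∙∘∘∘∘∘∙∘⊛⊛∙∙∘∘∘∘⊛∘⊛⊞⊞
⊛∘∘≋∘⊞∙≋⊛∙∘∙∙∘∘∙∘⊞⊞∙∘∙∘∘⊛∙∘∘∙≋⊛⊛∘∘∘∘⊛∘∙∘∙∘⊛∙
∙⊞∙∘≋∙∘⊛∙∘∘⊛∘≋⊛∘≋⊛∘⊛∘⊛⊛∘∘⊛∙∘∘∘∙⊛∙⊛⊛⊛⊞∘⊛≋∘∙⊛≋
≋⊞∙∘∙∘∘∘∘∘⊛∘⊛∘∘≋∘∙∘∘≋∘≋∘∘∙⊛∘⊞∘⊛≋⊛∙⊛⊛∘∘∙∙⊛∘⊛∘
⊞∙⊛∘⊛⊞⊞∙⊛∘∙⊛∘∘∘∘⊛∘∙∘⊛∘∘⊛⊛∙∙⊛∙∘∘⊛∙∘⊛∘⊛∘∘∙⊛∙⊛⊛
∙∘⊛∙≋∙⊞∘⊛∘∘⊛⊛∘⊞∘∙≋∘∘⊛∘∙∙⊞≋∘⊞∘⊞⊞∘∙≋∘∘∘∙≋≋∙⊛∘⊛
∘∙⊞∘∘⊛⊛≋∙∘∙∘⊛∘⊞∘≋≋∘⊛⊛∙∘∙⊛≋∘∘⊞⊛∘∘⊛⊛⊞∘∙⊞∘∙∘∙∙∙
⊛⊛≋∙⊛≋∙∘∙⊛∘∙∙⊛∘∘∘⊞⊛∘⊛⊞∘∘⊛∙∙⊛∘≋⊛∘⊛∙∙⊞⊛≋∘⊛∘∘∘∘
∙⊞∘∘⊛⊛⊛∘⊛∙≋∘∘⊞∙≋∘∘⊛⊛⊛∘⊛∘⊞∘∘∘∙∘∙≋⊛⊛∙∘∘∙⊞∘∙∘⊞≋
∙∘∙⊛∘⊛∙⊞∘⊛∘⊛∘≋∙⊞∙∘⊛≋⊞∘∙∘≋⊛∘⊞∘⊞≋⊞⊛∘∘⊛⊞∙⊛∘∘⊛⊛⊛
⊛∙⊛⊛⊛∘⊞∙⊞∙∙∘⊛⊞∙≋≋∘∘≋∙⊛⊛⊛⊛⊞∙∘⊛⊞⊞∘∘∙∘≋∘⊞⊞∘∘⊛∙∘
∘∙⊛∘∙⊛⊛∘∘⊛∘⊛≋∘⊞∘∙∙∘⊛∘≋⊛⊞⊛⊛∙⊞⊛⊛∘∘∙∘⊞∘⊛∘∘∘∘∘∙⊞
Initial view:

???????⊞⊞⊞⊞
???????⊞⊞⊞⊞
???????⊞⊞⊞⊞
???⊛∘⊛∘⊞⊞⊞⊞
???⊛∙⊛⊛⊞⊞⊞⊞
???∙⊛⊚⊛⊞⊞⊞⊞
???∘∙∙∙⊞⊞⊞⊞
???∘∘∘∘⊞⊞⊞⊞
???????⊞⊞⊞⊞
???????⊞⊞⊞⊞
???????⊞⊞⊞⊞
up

???????⊞⊞⊞⊞
???????⊞⊞⊞⊞
???????⊞⊞⊞⊞
???∘∙⊛≋⊞⊞⊞⊞
???⊛∘⊛∘⊞⊞⊞⊞
???⊛∙⊚⊛⊞⊞⊞⊞
???∙⊛∘⊛⊞⊞⊞⊞
???∘∙∙∙⊞⊞⊞⊞
???∘∘∘∘⊞⊞⊞⊞
???????⊞⊞⊞⊞
???????⊞⊞⊞⊞

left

????????⊞⊞⊞
????????⊞⊞⊞
????????⊞⊞⊞
???≋∘∙⊛≋⊞⊞⊞
???∙⊛∘⊛∘⊞⊞⊞
???∙⊛⊚⊛⊛⊞⊞⊞
???≋∙⊛∘⊛⊞⊞⊞
???∙∘∙∙∙⊞⊞⊞
????∘∘∘∘⊞⊞⊞
????????⊞⊞⊞
????????⊞⊞⊞

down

????????⊞⊞⊞
????????⊞⊞⊞
???≋∘∙⊛≋⊞⊞⊞
???∙⊛∘⊛∘⊞⊞⊞
???∙⊛∙⊛⊛⊞⊞⊞
???≋∙⊚∘⊛⊞⊞⊞
???∙∘∙∙∙⊞⊞⊞
???⊛∘∘∘∘⊞⊞⊞
????????⊞⊞⊞
????????⊞⊞⊞
????????⊞⊞⊞

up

????????⊞⊞⊞
????????⊞⊞⊞
????????⊞⊞⊞
???≋∘∙⊛≋⊞⊞⊞
???∙⊛∘⊛∘⊞⊞⊞
???∙⊛⊚⊛⊛⊞⊞⊞
???≋∙⊛∘⊛⊞⊞⊞
???∙∘∙∙∙⊞⊞⊞
???⊛∘∘∘∘⊞⊞⊞
????????⊞⊞⊞
????????⊞⊞⊞

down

????????⊞⊞⊞
????????⊞⊞⊞
???≋∘∙⊛≋⊞⊞⊞
???∙⊛∘⊛∘⊞⊞⊞
???∙⊛∙⊛⊛⊞⊞⊞
???≋∙⊚∘⊛⊞⊞⊞
???∙∘∙∙∙⊞⊞⊞
???⊛∘∘∘∘⊞⊞⊞
????????⊞⊞⊞
????????⊞⊞⊞
????????⊞⊞⊞

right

???????⊞⊞⊞⊞
???????⊞⊞⊞⊞
??≋∘∙⊛≋⊞⊞⊞⊞
??∙⊛∘⊛∘⊞⊞⊞⊞
??∙⊛∙⊛⊛⊞⊞⊞⊞
??≋∙⊛⊚⊛⊞⊞⊞⊞
??∙∘∙∙∙⊞⊞⊞⊞
??⊛∘∘∘∘⊞⊞⊞⊞
???????⊞⊞⊞⊞
???????⊞⊞⊞⊞
???????⊞⊞⊞⊞

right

??????⊞⊞⊞⊞⊞
??????⊞⊞⊞⊞⊞
?≋∘∙⊛≋⊞⊞⊞⊞⊞
?∙⊛∘⊛∘⊞⊞⊞⊞⊞
?∙⊛∙⊛⊛⊞⊞⊞⊞⊞
?≋∙⊛∘⊚⊞⊞⊞⊞⊞
?∙∘∙∙∙⊞⊞⊞⊞⊞
?⊛∘∘∘∘⊞⊞⊞⊞⊞
??????⊞⊞⊞⊞⊞
??????⊞⊞⊞⊞⊞
??????⊞⊞⊞⊞⊞

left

???????⊞⊞⊞⊞
???????⊞⊞⊞⊞
??≋∘∙⊛≋⊞⊞⊞⊞
??∙⊛∘⊛∘⊞⊞⊞⊞
??∙⊛∙⊛⊛⊞⊞⊞⊞
??≋∙⊛⊚⊛⊞⊞⊞⊞
??∙∘∙∙∙⊞⊞⊞⊞
??⊛∘∘∘∘⊞⊞⊞⊞
???????⊞⊞⊞⊞
???????⊞⊞⊞⊞
???????⊞⊞⊞⊞

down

???????⊞⊞⊞⊞
??≋∘∙⊛≋⊞⊞⊞⊞
??∙⊛∘⊛∘⊞⊞⊞⊞
??∙⊛∙⊛⊛⊞⊞⊞⊞
??≋∙⊛∘⊛⊞⊞⊞⊞
??∙∘∙⊚∙⊞⊞⊞⊞
??⊛∘∘∘∘⊞⊞⊞⊞
???∙∘⊞≋⊞⊞⊞⊞
???????⊞⊞⊞⊞
???????⊞⊞⊞⊞
???????⊞⊞⊞⊞

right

??????⊞⊞⊞⊞⊞
?≋∘∙⊛≋⊞⊞⊞⊞⊞
?∙⊛∘⊛∘⊞⊞⊞⊞⊞
?∙⊛∙⊛⊛⊞⊞⊞⊞⊞
?≋∙⊛∘⊛⊞⊞⊞⊞⊞
?∙∘∙∙⊚⊞⊞⊞⊞⊞
?⊛∘∘∘∘⊞⊞⊞⊞⊞
??∙∘⊞≋⊞⊞⊞⊞⊞
??????⊞⊞⊞⊞⊞
??????⊞⊞⊞⊞⊞
??????⊞⊞⊞⊞⊞

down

?≋∘∙⊛≋⊞⊞⊞⊞⊞
?∙⊛∘⊛∘⊞⊞⊞⊞⊞
?∙⊛∙⊛⊛⊞⊞⊞⊞⊞
?≋∙⊛∘⊛⊞⊞⊞⊞⊞
?∙∘∙∙∙⊞⊞⊞⊞⊞
?⊛∘∘∘⊚⊞⊞⊞⊞⊞
??∙∘⊞≋⊞⊞⊞⊞⊞
???⊛⊛⊛⊞⊞⊞⊞⊞
??????⊞⊞⊞⊞⊞
??????⊞⊞⊞⊞⊞
⊞⊞⊞⊞⊞⊞⊞⊞⊞⊞⊞

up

??????⊞⊞⊞⊞⊞
?≋∘∙⊛≋⊞⊞⊞⊞⊞
?∙⊛∘⊛∘⊞⊞⊞⊞⊞
?∙⊛∙⊛⊛⊞⊞⊞⊞⊞
?≋∙⊛∘⊛⊞⊞⊞⊞⊞
?∙∘∙∙⊚⊞⊞⊞⊞⊞
?⊛∘∘∘∘⊞⊞⊞⊞⊞
??∙∘⊞≋⊞⊞⊞⊞⊞
???⊛⊛⊛⊞⊞⊞⊞⊞
??????⊞⊞⊞⊞⊞
??????⊞⊞⊞⊞⊞

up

??????⊞⊞⊞⊞⊞
??????⊞⊞⊞⊞⊞
?≋∘∙⊛≋⊞⊞⊞⊞⊞
?∙⊛∘⊛∘⊞⊞⊞⊞⊞
?∙⊛∙⊛⊛⊞⊞⊞⊞⊞
?≋∙⊛∘⊚⊞⊞⊞⊞⊞
?∙∘∙∙∙⊞⊞⊞⊞⊞
?⊛∘∘∘∘⊞⊞⊞⊞⊞
??∙∘⊞≋⊞⊞⊞⊞⊞
???⊛⊛⊛⊞⊞⊞⊞⊞
??????⊞⊞⊞⊞⊞

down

??????⊞⊞⊞⊞⊞
?≋∘∙⊛≋⊞⊞⊞⊞⊞
?∙⊛∘⊛∘⊞⊞⊞⊞⊞
?∙⊛∙⊛⊛⊞⊞⊞⊞⊞
?≋∙⊛∘⊛⊞⊞⊞⊞⊞
?∙∘∙∙⊚⊞⊞⊞⊞⊞
?⊛∘∘∘∘⊞⊞⊞⊞⊞
??∙∘⊞≋⊞⊞⊞⊞⊞
???⊛⊛⊛⊞⊞⊞⊞⊞
??????⊞⊞⊞⊞⊞
??????⊞⊞⊞⊞⊞

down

?≋∘∙⊛≋⊞⊞⊞⊞⊞
?∙⊛∘⊛∘⊞⊞⊞⊞⊞
?∙⊛∙⊛⊛⊞⊞⊞⊞⊞
?≋∙⊛∘⊛⊞⊞⊞⊞⊞
?∙∘∙∙∙⊞⊞⊞⊞⊞
?⊛∘∘∘⊚⊞⊞⊞⊞⊞
??∙∘⊞≋⊞⊞⊞⊞⊞
???⊛⊛⊛⊞⊞⊞⊞⊞
??????⊞⊞⊞⊞⊞
??????⊞⊞⊞⊞⊞
⊞⊞⊞⊞⊞⊞⊞⊞⊞⊞⊞

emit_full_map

≋∘∙⊛≋
∙⊛∘⊛∘
∙⊛∙⊛⊛
≋∙⊛∘⊛
∙∘∙∙∙
⊛∘∘∘⊚
?∙∘⊞≋
??⊛⊛⊛


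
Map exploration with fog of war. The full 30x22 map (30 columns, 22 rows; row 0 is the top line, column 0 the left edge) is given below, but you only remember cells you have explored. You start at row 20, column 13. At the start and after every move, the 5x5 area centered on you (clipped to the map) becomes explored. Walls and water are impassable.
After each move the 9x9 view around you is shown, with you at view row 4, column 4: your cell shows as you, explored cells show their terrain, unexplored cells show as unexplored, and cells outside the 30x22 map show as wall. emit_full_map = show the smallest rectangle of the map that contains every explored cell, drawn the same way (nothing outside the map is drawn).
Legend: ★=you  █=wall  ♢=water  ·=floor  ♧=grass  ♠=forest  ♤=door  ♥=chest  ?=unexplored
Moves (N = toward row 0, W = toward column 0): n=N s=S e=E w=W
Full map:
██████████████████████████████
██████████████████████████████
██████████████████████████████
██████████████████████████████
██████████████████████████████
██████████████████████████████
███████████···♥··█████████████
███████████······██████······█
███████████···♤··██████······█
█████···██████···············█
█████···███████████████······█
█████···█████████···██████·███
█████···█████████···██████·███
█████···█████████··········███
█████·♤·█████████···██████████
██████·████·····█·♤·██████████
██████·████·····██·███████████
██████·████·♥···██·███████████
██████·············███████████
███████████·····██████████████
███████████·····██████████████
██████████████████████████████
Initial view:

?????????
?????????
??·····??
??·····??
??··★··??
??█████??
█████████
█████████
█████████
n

?????????
?????????
??·♥···??
??·····??
??··★··??
??·····??
??█████??
█████████
█████████

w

?????????
?????????
??█·♥···?
??······?
??█·★···?
??█·····?
??██████?
█████████
█████████

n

?????????
?????????
??█····??
??█·♥···?
??··★···?
??█·····?
??█·····?
??██████?
█████████

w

?????????
?????????
??██····?
??██·♥···
??··★····
??██·····
??██·····
???██████
█████████

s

?????????
??██····?
??██·♥···
??·······
??██★····
??██·····
??███████
█████████
█████████

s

??██····?
??██·♥···
??·······
??██·····
??██★····
??███████
█████████
█████████
█████████

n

?????????
??██····?
??██·♥···
??·······
??██★····
??██·····
??███████
█████████
█████████

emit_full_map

██····?
██·♥···
·······
██★····
██·····
███████

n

?????????
?????????
??██····?
??██·♥···
??··★····
??██·····
??██·····
??███████
█████████
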